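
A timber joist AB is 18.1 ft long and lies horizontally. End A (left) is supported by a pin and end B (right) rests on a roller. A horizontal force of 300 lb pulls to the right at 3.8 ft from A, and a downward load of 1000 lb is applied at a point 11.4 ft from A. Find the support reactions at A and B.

ΣM about A: B_y·18.1 − 1000·11.4 = 0 → B_y = 11400/18.1 = 629.834 ≈ 629.8 lb.
ΣF_y = 0: A_y + 629.834 − 1000 = 0 → A_y = 370.2 lb.
ΣF_x = 0: A_x + 300 = 0 → A_x = -300.0 lb.

A_x = -300.0 lb, A_y = 370.2 lb, B_y = 629.8 lb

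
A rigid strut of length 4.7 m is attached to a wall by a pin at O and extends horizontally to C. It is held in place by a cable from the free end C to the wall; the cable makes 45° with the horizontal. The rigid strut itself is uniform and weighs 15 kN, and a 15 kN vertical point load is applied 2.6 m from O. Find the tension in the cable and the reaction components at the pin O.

ΣM about O: T·sin45°·4.7 − 15·2.35 − 15·2.6 = 0 → T = 74.25/(4.7·0.707107) = 22.3416 ≈ 22.34 kN.
ΣF_x = 0: O_x − T·cos45° = 0 → O_x = 22.3416 × 0.707107 = 15.80 kN.
ΣF_y = 0: O_y + T·sin45° − 15 − 15 = 0 → O_y = 30 − 22.3416 × 0.707107 = 14.20 kN.

T = 22.34 kN, O_x = 15.80 kN, O_y = 14.20 kN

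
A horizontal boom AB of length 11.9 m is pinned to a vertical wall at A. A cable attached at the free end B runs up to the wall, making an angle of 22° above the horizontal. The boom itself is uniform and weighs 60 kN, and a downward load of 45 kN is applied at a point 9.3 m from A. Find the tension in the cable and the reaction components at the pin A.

T = 174.0 kN, A_x = 161.3 kN, A_y = 39.83 kN

ΣM about A: T·sin22°·11.9 − 60·5.95 − 45·9.3 = 0 → T = 775.5/(11.9·0.374607) = 173.964 ≈ 174.0 kN.
ΣF_x = 0: A_x − T·cos22° = 0 → A_x = 173.964 × 0.927184 = 161.3 kN.
ΣF_y = 0: A_y + T·sin22° − 60 − 45 = 0 → A_y = 105 − 173.964 × 0.374607 = 39.83 kN.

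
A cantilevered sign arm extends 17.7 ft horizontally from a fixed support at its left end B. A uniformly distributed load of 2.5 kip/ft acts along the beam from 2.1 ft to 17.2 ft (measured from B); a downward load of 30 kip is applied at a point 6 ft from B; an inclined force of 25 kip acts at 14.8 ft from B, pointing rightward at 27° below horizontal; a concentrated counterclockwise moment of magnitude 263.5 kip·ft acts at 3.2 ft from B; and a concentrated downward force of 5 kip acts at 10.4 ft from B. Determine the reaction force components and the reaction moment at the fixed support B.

B_x = -22.28 kip, B_y = 84.10 kip, M_B = 500.8 kip·ft

Resultant of the distributed load: 2.5 × 15.1 = 37.75 kip at 9.65 ft from B.
ΣF_x = 0: B_x + 25·cos27° = 0 → B_x = -22.28 kip.
ΣF_y = 0: B_y − 2.5·15.1 − 30 − 25·sin27° − 5 = 0 → B_y = 84.10 kip.
ΣM about B: M_B − (2.5·15.1)·9.65 − 30·6 − 25·sin27°·14.8 + 263.5 − 5·10.4 = 0 → M_B = 500.8 kip·ft.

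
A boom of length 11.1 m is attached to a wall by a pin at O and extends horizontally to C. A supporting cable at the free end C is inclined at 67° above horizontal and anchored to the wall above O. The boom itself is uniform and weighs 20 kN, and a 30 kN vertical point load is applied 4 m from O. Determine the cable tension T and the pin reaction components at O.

ΣM about O: T·sin67°·11.1 − 20·5.55 − 30·4 = 0 → T = 231/(11.1·0.920505) = 22.608 ≈ 22.61 kN.
ΣF_x = 0: O_x − T·cos67° = 0 → O_x = 22.608 × 0.390731 = 8.834 kN.
ΣF_y = 0: O_y + T·sin67° − 20 − 30 = 0 → O_y = 50 − 22.608 × 0.920505 = 29.19 kN.

T = 22.61 kN, O_x = 8.834 kN, O_y = 29.19 kN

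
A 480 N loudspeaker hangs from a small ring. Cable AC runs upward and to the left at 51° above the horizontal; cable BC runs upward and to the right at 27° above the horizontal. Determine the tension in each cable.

ΣF_x = 0: −T_AC·cos51° + T_BC·cos27° = 0 → T_BC = 0.706303·T_AC.
ΣF_y = 0: T_AC·sin51° + T_BC·sin27° = 480.
Substitute: T_AC·(0.777146 + 0.706303·0.45399) = 480 → T_AC = 437.238 ≈ 437.2 N.
Then T_BC = 0.706303 × 437.238 = 308.8 N.

T_AC = 437.2 N, T_BC = 308.8 N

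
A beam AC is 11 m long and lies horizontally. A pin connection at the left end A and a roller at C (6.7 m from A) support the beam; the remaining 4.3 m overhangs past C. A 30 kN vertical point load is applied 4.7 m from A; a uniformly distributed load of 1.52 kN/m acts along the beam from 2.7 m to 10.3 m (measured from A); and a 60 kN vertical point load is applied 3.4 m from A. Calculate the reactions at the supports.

A_x = 0, A_y = 38.85 kN, C_y = 62.70 kN

Resultant of the distributed load: 1.52 × 7.6 = 11.552 kN at 6.5 m from A.
Taking moments about A: C_y·6.7 − 30·4.7 − (1.52·7.6)·6.5 − 60·3.4 = 0 → C_y = 420.088/6.7 = 62.6997 ≈ 62.70 kN.
ΣF_y = 0: A_y + 62.6997 − 30 − 1.52·7.6 − 60 = 0 → A_y = 38.85 kN.
ΣF_x = 0: no horizontal applied forces, so A_x = 0.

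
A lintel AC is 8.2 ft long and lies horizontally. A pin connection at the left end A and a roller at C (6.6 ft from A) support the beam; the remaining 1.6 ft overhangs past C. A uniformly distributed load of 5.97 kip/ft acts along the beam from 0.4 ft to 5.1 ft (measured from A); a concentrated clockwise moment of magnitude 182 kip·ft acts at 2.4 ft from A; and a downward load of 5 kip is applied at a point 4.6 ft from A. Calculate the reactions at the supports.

Resultant of the distributed load: 5.97 × 4.7 = 28.059 kip at 2.75 ft from A.
Taking moments about A: C_y·6.6 − (5.97·4.7)·2.75 − 182 − 5·4.6 = 0 → C_y = 282.16225/6.6 = 42.7519 ≈ 42.75 kip.
ΣF_y = 0: A_y + 42.7519 − 5.97·4.7 − 5 = 0 → A_y = -9.693 kip.
ΣF_x = 0: no horizontal applied forces, so A_x = 0.

A_x = 0, A_y = -9.693 kip, C_y = 42.75 kip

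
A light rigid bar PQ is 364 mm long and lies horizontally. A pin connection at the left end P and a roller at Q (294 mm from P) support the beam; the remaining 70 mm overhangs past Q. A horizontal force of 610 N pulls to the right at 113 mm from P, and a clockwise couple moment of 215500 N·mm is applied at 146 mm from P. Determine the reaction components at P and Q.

Moments about P: Q_y·294 − 215500 = 0 → Q_y = 215500/294 = 732.993 ≈ 733.0 N.
ΣF_y = 0: P_y + 732.993  = 0 → P_y = -733.0 N.
ΣF_x = 0: P_x + 610 = 0 → P_x = -610.0 N.

P_x = -610.0 N, P_y = -733.0 N, Q_y = 733.0 N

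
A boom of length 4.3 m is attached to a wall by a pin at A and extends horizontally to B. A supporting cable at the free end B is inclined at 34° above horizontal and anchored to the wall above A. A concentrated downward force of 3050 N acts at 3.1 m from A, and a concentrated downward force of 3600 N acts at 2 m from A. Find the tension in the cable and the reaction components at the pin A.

T = 6927 N, A_x = 5742 N, A_y = 2777 N

ΣM about A: T·sin34°·4.3 − 3050·3.1 − 3600·2 = 0 → T = 16655/(4.3·0.559193) = 6926.51 ≈ 6927 N.
ΣF_x = 0: A_x − T·cos34° = 0 → A_x = 6926.51 × 0.829038 = 5742 N.
ΣF_y = 0: A_y + T·sin34° − 3050 − 3600 = 0 → A_y = 6650 − 6926.51 × 0.559193 = 2777 N.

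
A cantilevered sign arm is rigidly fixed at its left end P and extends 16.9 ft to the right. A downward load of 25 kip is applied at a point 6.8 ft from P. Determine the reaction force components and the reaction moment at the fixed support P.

P_x = 0, P_y = 25.00 kip, M_P = 170.0 kip·ft

ΣF_x = 0: P_x = 0.
ΣF_y = 0: P_y − 25 = 0 → P_y = 25.00 kip.
ΣM about P: M_P − 25·6.8 = 0 → M_P = 170.0 kip·ft.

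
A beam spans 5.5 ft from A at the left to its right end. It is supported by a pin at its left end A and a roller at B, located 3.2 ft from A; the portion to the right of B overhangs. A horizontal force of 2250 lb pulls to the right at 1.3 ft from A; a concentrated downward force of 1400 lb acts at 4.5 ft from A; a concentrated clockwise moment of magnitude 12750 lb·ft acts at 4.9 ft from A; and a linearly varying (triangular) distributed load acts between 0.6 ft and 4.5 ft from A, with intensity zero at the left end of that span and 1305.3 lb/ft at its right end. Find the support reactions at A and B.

Resultant of the triangular load: ½ × 1305.3 × 3.9 = 2545.335 lb, acting at 3.2 ft from A (one-third of the span from the peak).
Moments about A: B_y·3.2 − 1400·4.5 − 12750 − (½·1305.3·3.9)·3.2 = 0 → B_y = 27195.072/3.2 = 8498.46 ≈ 8498 lb.
ΣF_y = 0: A_y + 8498.46 − 1400 − ½·1305.3·3.9 = 0 → A_y = -4553 lb.
ΣF_x = 0: A_x + 2250 = 0 → A_x = -2250 lb.

A_x = -2250 lb, A_y = -4553 lb, B_y = 8498 lb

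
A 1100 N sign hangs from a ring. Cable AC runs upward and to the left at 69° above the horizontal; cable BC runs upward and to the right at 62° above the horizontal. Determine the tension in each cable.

T_AC = 684.3 N, T_BC = 522.3 N

ΣF_x = 0: −T_AC·cos69° + T_BC·cos62° = 0 → T_BC = 0.763343·T_AC.
ΣF_y = 0: T_AC·sin69° + T_BC·sin62° = 1100.
Substitute: T_AC·(0.93358 + 0.763343·0.882948) = 1100 → T_AC = 684.262 ≈ 684.3 N.
Then T_BC = 0.763343 × 684.262 = 522.3 N.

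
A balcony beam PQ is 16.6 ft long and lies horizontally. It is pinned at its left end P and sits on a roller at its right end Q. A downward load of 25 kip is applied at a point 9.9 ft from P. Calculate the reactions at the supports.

P_x = 0, P_y = 10.09 kip, Q_y = 14.91 kip

ΣM about P: Q_y·16.6 − 25·9.9 = 0 → Q_y = 247.5/16.6 = 14.9096 ≈ 14.91 kip.
ΣF_y = 0: P_y + 14.9096 − 25 = 0 → P_y = 10.09 kip.
ΣF_x = 0: no horizontal applied forces, so P_x = 0.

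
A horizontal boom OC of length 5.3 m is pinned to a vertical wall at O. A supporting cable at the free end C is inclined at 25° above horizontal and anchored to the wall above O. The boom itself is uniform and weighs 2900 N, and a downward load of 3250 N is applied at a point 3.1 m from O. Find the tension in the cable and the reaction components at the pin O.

T = 7929 N, O_x = 7186 N, O_y = 2799 N

ΣM about O: T·sin25°·5.3 − 2900·2.65 − 3250·3.1 = 0 → T = 17760/(5.3·0.422618) = 7929.01 ≈ 7929 N.
ΣF_x = 0: O_x − T·cos25° = 0 → O_x = 7929.01 × 0.906308 = 7186 N.
ΣF_y = 0: O_y + T·sin25° − 2900 − 3250 = 0 → O_y = 6150 − 7929.01 × 0.422618 = 2799 N.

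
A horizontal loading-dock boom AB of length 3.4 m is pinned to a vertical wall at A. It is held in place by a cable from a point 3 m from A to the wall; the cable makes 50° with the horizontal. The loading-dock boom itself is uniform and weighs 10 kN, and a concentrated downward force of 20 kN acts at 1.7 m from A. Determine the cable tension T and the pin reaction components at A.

ΣM about A: T·sin50°·3 − 10·1.7 − 20·1.7 = 0 → T = 51/(3·0.766044) = 22.1919 ≈ 22.19 kN.
ΣF_x = 0: A_x − T·cos50° = 0 → A_x = 22.1919 × 0.642788 = 14.26 kN.
ΣF_y = 0: A_y + T·sin50° − 10 − 20 = 0 → A_y = 30 − 22.1919 × 0.766044 = 13.00 kN.

T = 22.19 kN, A_x = 14.26 kN, A_y = 13.00 kN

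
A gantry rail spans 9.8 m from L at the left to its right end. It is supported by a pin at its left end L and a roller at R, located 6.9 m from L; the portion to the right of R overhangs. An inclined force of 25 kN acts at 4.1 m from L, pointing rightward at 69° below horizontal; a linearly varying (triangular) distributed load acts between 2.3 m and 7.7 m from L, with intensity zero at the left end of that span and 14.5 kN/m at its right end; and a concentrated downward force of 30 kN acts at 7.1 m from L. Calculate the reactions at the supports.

Resultant of the triangular load: ½ × 14.5 × 5.4 = 39.15 kN, acting at 5.9 m from L (one-third of the span from the peak).
Moments about L: R_y·6.9 − 25·sin69°·4.1 − (½·14.5·5.4)·5.9 − 30·7.1 = 0 → R_y = 539.677/6.9 = 78.2141 ≈ 78.21 kN.
ΣF_y = 0: L_y + 78.2141 − 25·sin69° − ½·14.5·5.4 − 30 = 0 → L_y = 14.28 kN.
ΣF_x = 0: L_x + 25·cos69° = 0 → L_x = -8.959 kN.

L_x = -8.959 kN, L_y = 14.28 kN, R_y = 78.21 kN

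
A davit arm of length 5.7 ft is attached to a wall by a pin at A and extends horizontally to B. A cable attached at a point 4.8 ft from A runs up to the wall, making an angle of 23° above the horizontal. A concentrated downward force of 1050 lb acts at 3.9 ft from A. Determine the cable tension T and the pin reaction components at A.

ΣM about A: T·sin23°·4.8 − 1050·3.9 = 0 → T = 4095/(4.8·0.390731) = 2183.41 ≈ 2183 lb.
ΣF_x = 0: A_x − T·cos23° = 0 → A_x = 2183.41 × 0.920505 = 2010 lb.
ΣF_y = 0: A_y + T·sin23° − 1050 = 0 → A_y = 1050 − 2183.41 × 0.390731 = 196.9 lb.

T = 2183 lb, A_x = 2010 lb, A_y = 196.9 lb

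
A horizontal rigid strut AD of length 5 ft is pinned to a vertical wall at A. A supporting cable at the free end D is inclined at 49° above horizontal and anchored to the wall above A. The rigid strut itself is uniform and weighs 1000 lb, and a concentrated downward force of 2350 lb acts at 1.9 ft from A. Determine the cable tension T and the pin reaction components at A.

ΣM about A: T·sin49°·5 − 1000·2.5 − 2350·1.9 = 0 → T = 6965/(5·0.75471) = 1845.74 ≈ 1846 lb.
ΣF_x = 0: A_x − T·cos49° = 0 → A_x = 1845.74 × 0.656059 = 1211 lb.
ΣF_y = 0: A_y + T·sin49° − 1000 − 2350 = 0 → A_y = 3350 − 1845.74 × 0.75471 = 1957 lb.

T = 1846 lb, A_x = 1211 lb, A_y = 1957 lb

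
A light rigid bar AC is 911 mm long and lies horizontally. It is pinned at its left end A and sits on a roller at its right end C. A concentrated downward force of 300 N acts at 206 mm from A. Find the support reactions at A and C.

A_x = 0, A_y = 232.2 N, C_y = 67.84 N

Taking moments about A: C_y·911 − 300·206 = 0 → C_y = 61800/911 = 67.8375 ≈ 67.84 N.
ΣF_y = 0: A_y + 67.8375 − 300 = 0 → A_y = 232.2 N.
ΣF_x = 0: no horizontal applied forces, so A_x = 0.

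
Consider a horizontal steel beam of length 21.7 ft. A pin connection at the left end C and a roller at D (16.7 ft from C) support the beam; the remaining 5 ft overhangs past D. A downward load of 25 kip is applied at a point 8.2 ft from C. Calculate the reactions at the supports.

Moments about C: D_y·16.7 − 25·8.2 = 0 → D_y = 205/16.7 = 12.2754 ≈ 12.28 kip.
ΣF_y = 0: C_y + 12.2754 − 25 = 0 → C_y = 12.72 kip.
ΣF_x = 0: no horizontal applied forces, so C_x = 0.

C_x = 0, C_y = 12.72 kip, D_y = 12.28 kip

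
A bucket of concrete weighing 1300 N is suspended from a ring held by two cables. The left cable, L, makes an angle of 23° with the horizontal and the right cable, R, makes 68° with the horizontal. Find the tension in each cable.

ΣF_x = 0: −T_L·cos23° + T_R·cos68° = 0 → T_R = 2.45726·T_L.
ΣF_y = 0: T_L·sin23° + T_R·sin68° = 1300.
Substitute: T_L·(0.390731 + 2.45726·0.927184) = 1300 → T_L = 487.062 ≈ 487.1 N.
Then T_R = 2.45726 × 487.062 = 1197 N.

T_L = 487.1 N, T_R = 1197 N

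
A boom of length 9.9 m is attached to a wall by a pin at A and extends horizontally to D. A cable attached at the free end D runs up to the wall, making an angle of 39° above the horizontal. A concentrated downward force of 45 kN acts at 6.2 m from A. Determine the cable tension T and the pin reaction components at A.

ΣM about A: T·sin39°·9.9 − 45·6.2 = 0 → T = 279/(9.9·0.62932) = 44.7814 ≈ 44.78 kN.
ΣF_x = 0: A_x − T·cos39° = 0 → A_x = 44.7814 × 0.777146 = 34.80 kN.
ΣF_y = 0: A_y + T·sin39° − 45 = 0 → A_y = 45 − 44.7814 × 0.62932 = 16.82 kN.

T = 44.78 kN, A_x = 34.80 kN, A_y = 16.82 kN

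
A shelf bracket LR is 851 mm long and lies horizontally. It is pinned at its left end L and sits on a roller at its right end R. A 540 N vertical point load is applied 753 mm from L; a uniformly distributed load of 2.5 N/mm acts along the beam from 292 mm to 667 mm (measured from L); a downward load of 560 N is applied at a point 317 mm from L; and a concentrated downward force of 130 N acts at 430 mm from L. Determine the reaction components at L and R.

Resultant of the distributed load: 2.5 × 375 = 937.5 N at 479.5 mm from L.
Taking moments about L: R_y·851 − 540·753 − (2.5·375)·479.5 − 560·317 − 130·430 = 0 → R_y = 1089571.25/851 = 1280.34 ≈ 1280 N.
ΣF_y = 0: L_y + 1280.34 − 540 − 2.5·375 − 560 − 130 = 0 → L_y = 887.2 N.
ΣF_x = 0: no horizontal applied forces, so L_x = 0.

L_x = 0, L_y = 887.2 N, R_y = 1280 N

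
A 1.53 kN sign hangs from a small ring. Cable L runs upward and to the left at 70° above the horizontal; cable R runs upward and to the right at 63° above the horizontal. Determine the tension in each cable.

T_L = 0.9498 kN, T_R = 0.7155 kN

ΣF_x = 0: −T_L·cos70° + T_R·cos63° = 0 → T_R = 0.753364·T_L.
ΣF_y = 0: T_L·sin70° + T_R·sin63° = 1.53.
Substitute: T_L·(0.939693 + 0.753364·0.891007) = 1.53 → T_L = 0.949753 ≈ 0.9498 kN.
Then T_R = 0.753364 × 0.949753 = 0.7155 kN.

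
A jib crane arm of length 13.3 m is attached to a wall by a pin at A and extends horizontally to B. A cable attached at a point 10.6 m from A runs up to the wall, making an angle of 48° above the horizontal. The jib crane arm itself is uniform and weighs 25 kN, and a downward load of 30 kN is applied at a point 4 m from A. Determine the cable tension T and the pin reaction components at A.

T = 36.34 kN, A_x = 24.32 kN, A_y = 28.00 kN

ΣM about A: T·sin48°·10.6 − 25·6.65 − 30·4 = 0 → T = 286.25/(10.6·0.743145) = 36.3384 ≈ 36.34 kN.
ΣF_x = 0: A_x − T·cos48° = 0 → A_x = 36.3384 × 0.669131 = 24.32 kN.
ΣF_y = 0: A_y + T·sin48° − 25 − 30 = 0 → A_y = 55 − 36.3384 × 0.743145 = 28.00 kN.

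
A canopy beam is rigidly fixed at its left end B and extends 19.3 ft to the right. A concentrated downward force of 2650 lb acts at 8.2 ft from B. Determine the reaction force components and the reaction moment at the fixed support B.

ΣF_x = 0: B_x = 0.
ΣF_y = 0: B_y − 2650 = 0 → B_y = 2650 lb.
ΣM about B: M_B − 2650·8.2 = 0 → M_B = 21730 lb·ft.

B_x = 0, B_y = 2650 lb, M_B = 21730 lb·ft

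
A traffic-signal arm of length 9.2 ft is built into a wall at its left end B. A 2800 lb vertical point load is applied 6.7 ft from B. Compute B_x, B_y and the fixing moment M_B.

ΣF_x = 0: B_x = 0.
ΣF_y = 0: B_y − 2800 = 0 → B_y = 2800 lb.
ΣM about B: M_B − 2800·6.7 = 0 → M_B = 18760 lb·ft.

B_x = 0, B_y = 2800 lb, M_B = 18760 lb·ft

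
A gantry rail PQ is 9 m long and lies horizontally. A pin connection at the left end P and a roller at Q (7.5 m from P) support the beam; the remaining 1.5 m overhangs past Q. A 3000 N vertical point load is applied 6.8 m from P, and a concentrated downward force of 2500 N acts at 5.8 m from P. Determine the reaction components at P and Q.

Taking moments about P: Q_y·7.5 − 3000·6.8 − 2500·5.8 = 0 → Q_y = 34900/7.5 = 4653.33 ≈ 4653 N.
ΣF_y = 0: P_y + 4653.33 − 3000 − 2500 = 0 → P_y = 846.7 N.
ΣF_x = 0: no horizontal applied forces, so P_x = 0.

P_x = 0, P_y = 846.7 N, Q_y = 4653 N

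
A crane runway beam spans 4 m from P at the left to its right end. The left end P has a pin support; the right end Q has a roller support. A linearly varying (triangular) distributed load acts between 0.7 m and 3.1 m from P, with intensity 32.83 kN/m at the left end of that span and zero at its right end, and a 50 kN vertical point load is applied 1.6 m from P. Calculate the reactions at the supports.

P_x = 0, P_y = 54.62 kN, Q_y = 34.77 kN

Resultant of the triangular load: ½ × 32.83 × 2.4 = 39.396 kN, acting at 1.5 m from P (one-third of the span from the peak).
Taking moments about P: Q_y·4 − (½·32.83·2.4)·1.5 − 50·1.6 = 0 → Q_y = 139.094/4 = 34.7735 ≈ 34.77 kN.
ΣF_y = 0: P_y + 34.7735 − ½·32.83·2.4 − 50 = 0 → P_y = 54.62 kN.
ΣF_x = 0: no horizontal applied forces, so P_x = 0.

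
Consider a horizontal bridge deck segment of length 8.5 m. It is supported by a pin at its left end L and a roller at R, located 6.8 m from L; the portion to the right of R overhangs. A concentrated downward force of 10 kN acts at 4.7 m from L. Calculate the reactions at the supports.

Moments about L: R_y·6.8 − 10·4.7 = 0 → R_y = 47/6.8 = 6.91176 ≈ 6.912 kN.
ΣF_y = 0: L_y + 6.91176 − 10 = 0 → L_y = 3.088 kN.
ΣF_x = 0: no horizontal applied forces, so L_x = 0.

L_x = 0, L_y = 3.088 kN, R_y = 6.912 kN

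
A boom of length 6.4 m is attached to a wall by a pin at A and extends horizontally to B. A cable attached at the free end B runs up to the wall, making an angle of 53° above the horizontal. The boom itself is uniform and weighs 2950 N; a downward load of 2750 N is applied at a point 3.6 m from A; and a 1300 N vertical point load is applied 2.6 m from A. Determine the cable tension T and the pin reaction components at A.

T = 4445 N, A_x = 2675 N, A_y = 3450 N

ΣM about A: T·sin53°·6.4 − 2950·3.2 − 2750·3.6 − 1300·2.6 = 0 → T = 22720/(6.4·0.798636) = 4445.08 ≈ 4445 N.
ΣF_x = 0: A_x − T·cos53° = 0 → A_x = 4445.08 × 0.601815 = 2675 N.
ΣF_y = 0: A_y + T·sin53° − 2950 − 2750 − 1300 = 0 → A_y = 7000 − 4445.08 × 0.798636 = 3450 N.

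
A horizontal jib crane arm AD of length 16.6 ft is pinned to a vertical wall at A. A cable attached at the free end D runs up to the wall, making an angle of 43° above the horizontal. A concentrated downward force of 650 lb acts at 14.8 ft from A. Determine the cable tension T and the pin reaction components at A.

T = 849.7 lb, A_x = 621.5 lb, A_y = 70.48 lb

ΣM about A: T·sin43°·16.6 − 650·14.8 = 0 → T = 9620/(16.6·0.681998) = 849.736 ≈ 849.7 lb.
ΣF_x = 0: A_x − T·cos43° = 0 → A_x = 849.736 × 0.731354 = 621.5 lb.
ΣF_y = 0: A_y + T·sin43° − 650 = 0 → A_y = 650 − 849.736 × 0.681998 = 70.48 lb.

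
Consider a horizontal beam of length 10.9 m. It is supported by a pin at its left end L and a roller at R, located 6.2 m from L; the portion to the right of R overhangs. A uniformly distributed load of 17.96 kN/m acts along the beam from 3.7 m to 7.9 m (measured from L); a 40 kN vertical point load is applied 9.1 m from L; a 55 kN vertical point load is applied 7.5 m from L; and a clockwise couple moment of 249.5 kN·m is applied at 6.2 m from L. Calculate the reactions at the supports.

Resultant of the distributed load: 17.96 × 4.2 = 75.432 kN at 5.8 m from L.
ΣM about L: R_y·6.2 − (17.96·4.2)·5.8 − 40·9.1 − 55·7.5 − 249.5 = 0 → R_y = 1463.5056/6.2 = 236.049 ≈ 236.0 kN.
ΣF_y = 0: L_y + 236.049 − 17.96·4.2 − 40 − 55 = 0 → L_y = -65.62 kN.
ΣF_x = 0: no horizontal applied forces, so L_x = 0.

L_x = 0, L_y = -65.62 kN, R_y = 236.0 kN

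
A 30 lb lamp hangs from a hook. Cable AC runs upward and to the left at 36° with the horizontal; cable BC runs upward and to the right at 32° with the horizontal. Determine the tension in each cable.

T_AC = 27.44 lb, T_BC = 26.18 lb

ΣF_x = 0: −T_AC·cos36° + T_BC·cos32° = 0 → T_BC = 0.953975·T_AC.
ΣF_y = 0: T_AC·sin36° + T_BC·sin32° = 30.
Substitute: T_AC·(0.587785 + 0.953975·0.529919) = 30 → T_AC = 27.4395 ≈ 27.44 lb.
Then T_BC = 0.953975 × 27.4395 = 26.18 lb.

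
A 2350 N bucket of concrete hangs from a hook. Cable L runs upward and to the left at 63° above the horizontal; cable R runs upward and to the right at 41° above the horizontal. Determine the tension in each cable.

T_L = 1828 N, T_R = 1100 N

ΣF_x = 0: −T_L·cos63° + T_R·cos41° = 0 → T_R = 0.601543·T_L.
ΣF_y = 0: T_L·sin63° + T_R·sin41° = 2350.
Substitute: T_L·(0.891007 + 0.601543·0.656059) = 2350 → T_L = 1827.86 ≈ 1828 N.
Then T_R = 0.601543 × 1827.86 = 1100 N.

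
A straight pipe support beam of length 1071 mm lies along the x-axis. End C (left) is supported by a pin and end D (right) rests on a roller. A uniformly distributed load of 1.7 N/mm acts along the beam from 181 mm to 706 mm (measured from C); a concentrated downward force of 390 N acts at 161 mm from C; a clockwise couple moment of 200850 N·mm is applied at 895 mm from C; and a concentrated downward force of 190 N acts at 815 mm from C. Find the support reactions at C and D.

C_x = 0, C_y = 712.2 N, D_y = 760.3 N

Resultant of the distributed load: 1.7 × 525 = 892.5 N at 443.5 mm from C.
Taking moments about C: D_y·1071 − (1.7·525)·443.5 − 390·161 − 200850 − 190·815 = 0 → D_y = 814313.75/1071 = 760.33 ≈ 760.3 N.
ΣF_y = 0: C_y + 760.33 − 1.7·525 − 390 − 190 = 0 → C_y = 712.2 N.
ΣF_x = 0: no horizontal applied forces, so C_x = 0.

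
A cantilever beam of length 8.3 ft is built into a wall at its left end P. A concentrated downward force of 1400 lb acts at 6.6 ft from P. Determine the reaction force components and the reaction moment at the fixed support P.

P_x = 0, P_y = 1400 lb, M_P = 9240 lb·ft

ΣF_x = 0: P_x = 0.
ΣF_y = 0: P_y − 1400 = 0 → P_y = 1400 lb.
ΣM about P: M_P − 1400·6.6 = 0 → M_P = 9240 lb·ft.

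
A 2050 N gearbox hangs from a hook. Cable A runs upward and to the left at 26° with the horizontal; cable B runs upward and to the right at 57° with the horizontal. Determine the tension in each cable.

T_A = 1125 N, T_B = 1856 N

ΣF_x = 0: −T_A·cos26° + T_B·cos57° = 0 → T_B = 1.65026·T_A.
ΣF_y = 0: T_A·sin26° + T_B·sin57° = 2050.
Substitute: T_A·(0.438371 + 1.65026·0.838671) = 2050 → T_A = 1124.89 ≈ 1125 N.
Then T_B = 1.65026 × 1124.89 = 1856 N.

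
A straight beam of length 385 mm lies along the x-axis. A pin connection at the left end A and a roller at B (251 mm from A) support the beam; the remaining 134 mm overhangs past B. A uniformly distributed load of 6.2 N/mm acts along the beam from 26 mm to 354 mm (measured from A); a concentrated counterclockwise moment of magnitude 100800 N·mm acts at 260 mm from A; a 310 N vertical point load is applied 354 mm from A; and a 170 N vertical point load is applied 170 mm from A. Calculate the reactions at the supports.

Resultant of the distributed load: 6.2 × 328 = 2033.6 N at 190 mm from A.
Taking moments about A: B_y·251 − (6.2·328)·190 + 100800 − 310·354 − 170·170 = 0 → B_y = 424224/251 = 1690.14 ≈ 1690 N.
ΣF_y = 0: A_y + 1690.14 − 6.2·328 − 310 − 170 = 0 → A_y = 823.5 N.
ΣF_x = 0: no horizontal applied forces, so A_x = 0.

A_x = 0, A_y = 823.5 N, B_y = 1690 N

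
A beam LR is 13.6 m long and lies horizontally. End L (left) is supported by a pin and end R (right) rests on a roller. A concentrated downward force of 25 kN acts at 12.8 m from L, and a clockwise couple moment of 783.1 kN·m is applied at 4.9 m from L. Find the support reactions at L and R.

Moments about L: R_y·13.6 − 25·12.8 − 783.1 = 0 → R_y = 1103.1/13.6 = 81.1103 ≈ 81.11 kN.
ΣF_y = 0: L_y + 81.1103 − 25 = 0 → L_y = -56.11 kN.
ΣF_x = 0: no horizontal applied forces, so L_x = 0.

L_x = 0, L_y = -56.11 kN, R_y = 81.11 kN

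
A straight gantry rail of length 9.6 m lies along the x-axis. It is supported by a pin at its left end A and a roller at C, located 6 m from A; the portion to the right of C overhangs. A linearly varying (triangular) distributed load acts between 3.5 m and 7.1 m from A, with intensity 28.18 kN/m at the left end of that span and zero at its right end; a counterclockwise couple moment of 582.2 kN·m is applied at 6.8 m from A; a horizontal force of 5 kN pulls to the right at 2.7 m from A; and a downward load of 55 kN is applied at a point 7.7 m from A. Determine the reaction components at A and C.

A_x = -5.000 kN, A_y = 92.44 kN, C_y = 13.28 kN

Resultant of the triangular load: ½ × 28.18 × 3.6 = 50.724 kN, acting at 4.7 m from A (one-third of the span from the peak).
Moments about A: C_y·6 − (½·28.18·3.6)·4.7 + 582.2 − 55·7.7 = 0 → C_y = 79.7028/6 = 13.2838 ≈ 13.28 kN.
ΣF_y = 0: A_y + 13.2838 − ½·28.18·3.6 − 55 = 0 → A_y = 92.44 kN.
ΣF_x = 0: A_x + 5 = 0 → A_x = -5.000 kN.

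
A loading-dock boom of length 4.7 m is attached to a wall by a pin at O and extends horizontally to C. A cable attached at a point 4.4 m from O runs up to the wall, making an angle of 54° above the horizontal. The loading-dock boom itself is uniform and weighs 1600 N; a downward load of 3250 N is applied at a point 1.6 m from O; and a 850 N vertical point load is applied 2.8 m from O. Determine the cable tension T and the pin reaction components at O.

ΣM about O: T·sin54°·4.4 − 1600·2.35 − 3250·1.6 − 850·2.8 = 0 → T = 11340/(4.4·0.809017) = 3185.68 ≈ 3186 N.
ΣF_x = 0: O_x − T·cos54° = 0 → O_x = 3185.68 × 0.587785 = 1872 N.
ΣF_y = 0: O_y + T·sin54° − 1600 − 3250 − 850 = 0 → O_y = 5700 − 3185.68 × 0.809017 = 3123 N.

T = 3186 N, O_x = 1872 N, O_y = 3123 N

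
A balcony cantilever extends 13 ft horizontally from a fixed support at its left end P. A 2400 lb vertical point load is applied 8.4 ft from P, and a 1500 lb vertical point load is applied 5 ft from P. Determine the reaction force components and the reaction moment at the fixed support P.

ΣF_x = 0: P_x = 0.
ΣF_y = 0: P_y − 2400 − 1500 = 0 → P_y = 3900 lb.
ΣM about P: M_P − 2400·8.4 − 1500·5 = 0 → M_P = 27660 lb·ft.

P_x = 0, P_y = 3900 lb, M_P = 27660 lb·ft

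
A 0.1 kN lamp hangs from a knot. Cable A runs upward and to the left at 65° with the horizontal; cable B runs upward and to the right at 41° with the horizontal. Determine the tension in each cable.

ΣF_x = 0: −T_A·cos65° + T_B·cos41° = 0 → T_B = 0.559975·T_A.
ΣF_y = 0: T_A·sin65° + T_B·sin41° = 0.1.
Substitute: T_A·(0.906308 + 0.559975·0.656059) = 0.1 → T_A = 0.0785124 ≈ 0.07851 kN.
Then T_B = 0.559975 × 0.0785124 = 0.04396 kN.

T_A = 0.07851 kN, T_B = 0.04396 kN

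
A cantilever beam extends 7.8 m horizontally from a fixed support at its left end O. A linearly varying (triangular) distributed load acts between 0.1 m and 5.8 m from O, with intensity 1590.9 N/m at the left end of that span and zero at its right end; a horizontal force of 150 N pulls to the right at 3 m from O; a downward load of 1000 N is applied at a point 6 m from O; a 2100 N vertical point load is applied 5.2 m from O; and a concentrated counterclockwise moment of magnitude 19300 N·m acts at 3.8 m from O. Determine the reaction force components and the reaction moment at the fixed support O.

O_x = -150.0 N, O_y = 7634 N, M_O = 6688 N·m

Resultant of the triangular load: ½ × 1590.9 × 5.7 = 4534.065 N, acting at 2 m from O (one-third of the span from the peak).
ΣF_x = 0: O_x + 150 = 0 → O_x = -150.0 N.
ΣF_y = 0: O_y − ½·1590.9·5.7 − 1000 − 2100 = 0 → O_y = 7634 N.
ΣM about O: M_O − (½·1590.9·5.7)·2 − 1000·6 − 2100·5.2 + 19300 = 0 → M_O = 6688 N·m.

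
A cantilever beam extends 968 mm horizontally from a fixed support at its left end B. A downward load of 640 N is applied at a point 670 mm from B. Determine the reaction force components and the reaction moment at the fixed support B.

ΣF_x = 0: B_x = 0.
ΣF_y = 0: B_y − 640 = 0 → B_y = 640.0 N.
ΣM about B: M_B − 640·670 = 0 → M_B = 428800 N·mm.

B_x = 0, B_y = 640.0 N, M_B = 428800 N·mm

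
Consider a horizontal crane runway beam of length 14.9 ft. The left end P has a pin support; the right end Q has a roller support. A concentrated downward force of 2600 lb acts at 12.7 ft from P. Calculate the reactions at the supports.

P_x = 0, P_y = 383.9 lb, Q_y = 2216 lb

ΣM about P: Q_y·14.9 − 2600·12.7 = 0 → Q_y = 33020/14.9 = 2216.11 ≈ 2216 lb.
ΣF_y = 0: P_y + 2216.11 − 2600 = 0 → P_y = 383.9 lb.
ΣF_x = 0: no horizontal applied forces, so P_x = 0.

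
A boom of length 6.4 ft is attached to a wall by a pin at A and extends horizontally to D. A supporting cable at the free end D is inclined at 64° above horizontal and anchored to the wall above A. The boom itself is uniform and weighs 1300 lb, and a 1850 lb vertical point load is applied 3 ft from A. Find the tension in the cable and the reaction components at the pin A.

ΣM about A: T·sin64°·6.4 − 1300·3.2 − 1850·3 = 0 → T = 9710/(6.4·0.898794) = 1688.03 ≈ 1688 lb.
ΣF_x = 0: A_x − T·cos64° = 0 → A_x = 1688.03 × 0.438371 = 740.0 lb.
ΣF_y = 0: A_y + T·sin64° − 1300 − 1850 = 0 → A_y = 3150 − 1688.03 × 0.898794 = 1633 lb.

T = 1688 lb, A_x = 740.0 lb, A_y = 1633 lb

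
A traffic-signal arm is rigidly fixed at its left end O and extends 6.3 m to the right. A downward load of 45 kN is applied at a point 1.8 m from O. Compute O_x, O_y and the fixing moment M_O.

ΣF_x = 0: O_x = 0.
ΣF_y = 0: O_y − 45 = 0 → O_y = 45.00 kN.
ΣM about O: M_O − 45·1.8 = 0 → M_O = 81.00 kN·m.

O_x = 0, O_y = 45.00 kN, M_O = 81.00 kN·m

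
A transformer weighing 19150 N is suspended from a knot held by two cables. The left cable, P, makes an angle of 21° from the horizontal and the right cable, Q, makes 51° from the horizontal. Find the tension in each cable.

T_P = 12670 N, T_Q = 18800 N

ΣF_x = 0: −T_P·cos21° + T_Q·cos51° = 0 → T_Q = 1.48347·T_P.
ΣF_y = 0: T_P·sin21° + T_Q·sin51° = 19150.
Substitute: T_P·(0.358368 + 1.48347·0.777146) = 19150 → T_P = 12671.7 ≈ 12670 N.
Then T_Q = 1.48347 × 12671.7 = 18800 N.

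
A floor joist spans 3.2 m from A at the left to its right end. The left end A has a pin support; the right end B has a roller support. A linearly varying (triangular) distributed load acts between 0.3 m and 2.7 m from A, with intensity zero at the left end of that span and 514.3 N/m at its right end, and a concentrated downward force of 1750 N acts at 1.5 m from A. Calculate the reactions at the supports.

Resultant of the triangular load: ½ × 514.3 × 2.4 = 617.16 N, acting at 1.9 m from A (one-third of the span from the peak).
ΣM about A: B_y·3.2 − (½·514.3·2.4)·1.9 − 1750·1.5 = 0 → B_y = 3797.604/3.2 = 1186.75 ≈ 1187 N.
ΣF_y = 0: A_y + 1186.75 − ½·514.3·2.4 − 1750 = 0 → A_y = 1180 N.
ΣF_x = 0: no horizontal applied forces, so A_x = 0.

A_x = 0, A_y = 1180 N, B_y = 1187 N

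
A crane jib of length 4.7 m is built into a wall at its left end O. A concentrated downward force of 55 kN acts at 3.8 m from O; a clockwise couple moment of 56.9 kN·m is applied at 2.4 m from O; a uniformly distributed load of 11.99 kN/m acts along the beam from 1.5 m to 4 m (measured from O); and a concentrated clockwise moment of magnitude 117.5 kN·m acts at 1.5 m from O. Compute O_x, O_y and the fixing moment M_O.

O_x = 0, O_y = 84.97 kN, M_O = 465.8 kN·m

Resultant of the distributed load: 11.99 × 2.5 = 29.975 kN at 2.75 m from O.
ΣF_x = 0: O_x = 0.
ΣF_y = 0: O_y − 55 − 11.99·2.5 = 0 → O_y = 84.97 kN.
ΣM about O: M_O − 55·3.8 − 56.9 − (11.99·2.5)·2.75 − 117.5 = 0 → M_O = 465.8 kN·m.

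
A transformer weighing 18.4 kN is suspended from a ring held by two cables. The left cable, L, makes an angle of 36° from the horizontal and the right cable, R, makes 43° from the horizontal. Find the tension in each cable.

ΣF_x = 0: −T_L·cos36° + T_R·cos43° = 0 → T_R = 1.10619·T_L.
ΣF_y = 0: T_L·sin36° + T_R·sin43° = 18.4.
Substitute: T_L·(0.587785 + 1.10619·0.681998) = 18.4 → T_L = 13.7088 ≈ 13.71 kN.
Then T_R = 1.10619 × 13.7088 = 15.16 kN.

T_L = 13.71 kN, T_R = 15.16 kN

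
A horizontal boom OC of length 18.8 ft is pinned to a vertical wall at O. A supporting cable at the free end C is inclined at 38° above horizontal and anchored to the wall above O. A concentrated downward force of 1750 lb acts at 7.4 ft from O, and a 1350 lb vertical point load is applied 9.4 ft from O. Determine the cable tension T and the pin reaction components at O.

T = 2215 lb, O_x = 1746 lb, O_y = 1736 lb

ΣM about O: T·sin38°·18.8 − 1750·7.4 − 1350·9.4 = 0 → T = 25640/(18.8·0.615661) = 2215.23 ≈ 2215 lb.
ΣF_x = 0: O_x − T·cos38° = 0 → O_x = 2215.23 × 0.788011 = 1746 lb.
ΣF_y = 0: O_y + T·sin38° − 1750 − 1350 = 0 → O_y = 3100 − 2215.23 × 0.615661 = 1736 lb.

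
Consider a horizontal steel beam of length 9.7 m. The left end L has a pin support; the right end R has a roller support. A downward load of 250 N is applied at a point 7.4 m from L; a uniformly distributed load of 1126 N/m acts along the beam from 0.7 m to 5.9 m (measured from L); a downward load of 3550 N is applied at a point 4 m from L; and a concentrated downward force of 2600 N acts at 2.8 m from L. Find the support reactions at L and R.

L_x = 0, L_y = 7858 N, R_y = 4397 N

Resultant of the distributed load: 1126 × 5.2 = 5855.2 N at 3.3 m from L.
Moments about L: R_y·9.7 − 250·7.4 − (1126·5.2)·3.3 − 3550·4 − 2600·2.8 = 0 → R_y = 42652.16/9.7 = 4397.13 ≈ 4397 N.
ΣF_y = 0: L_y + 4397.13 − 250 − 1126·5.2 − 3550 − 2600 = 0 → L_y = 7858 N.
ΣF_x = 0: no horizontal applied forces, so L_x = 0.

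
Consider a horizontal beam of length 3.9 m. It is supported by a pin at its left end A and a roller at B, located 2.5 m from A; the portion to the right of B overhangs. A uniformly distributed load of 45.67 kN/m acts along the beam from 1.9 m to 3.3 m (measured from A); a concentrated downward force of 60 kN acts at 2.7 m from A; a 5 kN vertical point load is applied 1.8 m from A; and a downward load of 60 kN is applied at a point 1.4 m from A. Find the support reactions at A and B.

A_x = 0, A_y = 20.44 kN, B_y = 168.5 kN

Resultant of the distributed load: 45.67 × 1.4 = 63.938 kN at 2.6 m from A.
Taking moments about A: B_y·2.5 − (45.67·1.4)·2.6 − 60·2.7 − 5·1.8 − 60·1.4 = 0 → B_y = 421.2388/2.5 = 168.496 ≈ 168.5 kN.
ΣF_y = 0: A_y + 168.496 − 45.67·1.4 − 60 − 5 − 60 = 0 → A_y = 20.44 kN.
ΣF_x = 0: no horizontal applied forces, so A_x = 0.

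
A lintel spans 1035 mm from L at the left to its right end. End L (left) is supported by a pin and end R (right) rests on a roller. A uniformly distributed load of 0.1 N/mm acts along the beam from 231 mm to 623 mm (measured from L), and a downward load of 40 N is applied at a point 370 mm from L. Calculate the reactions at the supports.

L_x = 0, L_y = 48.73 N, R_y = 30.47 N

Resultant of the distributed load: 0.1 × 392 = 39.2 N at 427 mm from L.
ΣM about L: R_y·1035 − (0.1·392)·427 − 40·370 = 0 → R_y = 31538.4/1035 = 30.4719 ≈ 30.47 N.
ΣF_y = 0: L_y + 30.4719 − 0.1·392 − 40 = 0 → L_y = 48.73 N.
ΣF_x = 0: no horizontal applied forces, so L_x = 0.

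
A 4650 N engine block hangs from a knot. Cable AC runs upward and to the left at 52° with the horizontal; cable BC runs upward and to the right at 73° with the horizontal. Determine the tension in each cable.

ΣF_x = 0: −T_AC·cos52° + T_BC·cos73° = 0 → T_BC = 2.10575·T_AC.
ΣF_y = 0: T_AC·sin52° + T_BC·sin73° = 4650.
Substitute: T_AC·(0.788011 + 2.10575·0.956305) = 4650 → T_AC = 1659.68 ≈ 1660 N.
Then T_BC = 2.10575 × 1659.68 = 3495 N.

T_AC = 1660 N, T_BC = 3495 N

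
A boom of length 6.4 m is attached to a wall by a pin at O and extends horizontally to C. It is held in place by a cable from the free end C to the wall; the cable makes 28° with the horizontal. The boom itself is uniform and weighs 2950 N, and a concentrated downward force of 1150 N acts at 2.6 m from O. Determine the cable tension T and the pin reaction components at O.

T = 4137 N, O_x = 3653 N, O_y = 2158 N

ΣM about O: T·sin28°·6.4 − 2950·3.2 − 1150·2.6 = 0 → T = 12430/(6.4·0.469472) = 4136.96 ≈ 4137 N.
ΣF_x = 0: O_x − T·cos28° = 0 → O_x = 4136.96 × 0.882948 = 3653 N.
ΣF_y = 0: O_y + T·sin28° − 2950 − 1150 = 0 → O_y = 4100 − 4136.96 × 0.469472 = 2158 N.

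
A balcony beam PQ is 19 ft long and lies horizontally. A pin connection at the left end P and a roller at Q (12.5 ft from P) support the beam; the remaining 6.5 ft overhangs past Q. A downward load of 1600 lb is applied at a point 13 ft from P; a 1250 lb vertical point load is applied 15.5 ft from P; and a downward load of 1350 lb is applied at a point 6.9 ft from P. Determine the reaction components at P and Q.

P_x = 0, P_y = 240.8 lb, Q_y = 3959 lb

ΣM about P: Q_y·12.5 − 1600·13 − 1250·15.5 − 1350·6.9 = 0 → Q_y = 49490/12.5 = 3959.2 ≈ 3959 lb.
ΣF_y = 0: P_y + 3959.2 − 1600 − 1250 − 1350 = 0 → P_y = 240.8 lb.
ΣF_x = 0: no horizontal applied forces, so P_x = 0.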